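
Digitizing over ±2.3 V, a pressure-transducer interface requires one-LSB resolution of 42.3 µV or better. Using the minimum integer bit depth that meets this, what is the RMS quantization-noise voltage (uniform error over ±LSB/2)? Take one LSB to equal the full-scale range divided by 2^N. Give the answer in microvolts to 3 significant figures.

10.1 µV

Span: 2.3 V − (-2.3 V) = 4.6 V.
Levels needed ≥ 4.6/42.3 µV = 108700. 2^17 = 131072 suffices, so N_min = 17.
LSB = 4.6 V / 2^17 = 35.095 µV.
RMS noise = LSB/√12 = 10.1 µV.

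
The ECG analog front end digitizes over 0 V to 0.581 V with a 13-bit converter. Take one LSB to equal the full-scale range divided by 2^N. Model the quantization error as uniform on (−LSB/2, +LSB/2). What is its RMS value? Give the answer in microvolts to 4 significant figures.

20.47 µV

Full-scale range = 0.581 V.
LSB = 0.581 V / 2^13 = 70.9229 µV.
V_rms = LSB/√12 = 70.9229 µV / √12 = 20.47 µV.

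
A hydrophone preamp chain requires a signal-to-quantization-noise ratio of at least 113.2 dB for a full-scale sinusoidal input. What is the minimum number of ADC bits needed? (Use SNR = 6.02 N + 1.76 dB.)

19 bits

6.02 N + 1.76 ≥ 113.2 gives N ≥ 18.512, so the minimum integer is 19.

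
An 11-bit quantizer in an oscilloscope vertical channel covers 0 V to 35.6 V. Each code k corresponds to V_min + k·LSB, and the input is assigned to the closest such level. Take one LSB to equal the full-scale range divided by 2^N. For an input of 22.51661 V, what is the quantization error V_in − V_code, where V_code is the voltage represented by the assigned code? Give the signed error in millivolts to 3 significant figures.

Range is 35.6 V. LSB = 35.6 V / 2^11 ≈ 17.38 mV.
Position in LSBs: (22.51661 − (0)) × 2048/35.6 = 1295.3376; rounding gives k = 1295.
Reconstructed level: 0 + 1295 × 35.6/2048 V = 22.51074219 V.
Error = V_in − V_code = 22.51661 − (22.51074219) = +5.87 mV.

+5.87 mV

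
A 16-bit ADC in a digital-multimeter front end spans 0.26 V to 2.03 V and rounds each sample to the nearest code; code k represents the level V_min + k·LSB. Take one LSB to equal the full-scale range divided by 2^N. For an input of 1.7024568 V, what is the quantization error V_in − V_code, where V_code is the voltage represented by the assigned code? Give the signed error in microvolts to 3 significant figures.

Span: 2.03 V − (0.26 V) = 1.77 V. LSB = 1.77 V / 2^16 ≈ 27.01 µV.
(V_in − V_min)/LSB = (1.7024568 − (0.26)) × 65536/1.77 = 53408.3892 → nearest code k = 53408.
Reconstructed level: 0.26 + 53408 × 1.77/65536 V = 1.7024462891 V.
e = 1.7024568 − (1.7024462891) = +10.5 µV.

+10.5 µV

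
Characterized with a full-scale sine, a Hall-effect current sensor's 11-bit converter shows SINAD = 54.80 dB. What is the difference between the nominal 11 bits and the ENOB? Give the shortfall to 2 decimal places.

Effective bits = (54.80 − 1.76)/6.02 = 8.8106.
Lost resolution: 11 − 8.8106 = 2.1894 bits.

2.19 bits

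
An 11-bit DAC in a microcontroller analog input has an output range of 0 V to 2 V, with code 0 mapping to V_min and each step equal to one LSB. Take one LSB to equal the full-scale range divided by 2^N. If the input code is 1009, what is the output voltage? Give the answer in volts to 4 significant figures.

0.9854 V

Span = 2 V. LSB = 2 V / 2^11.
V_out = 0 + 1009 × (2/2048) V
      = 0 V + 0.985352 V = 0.985352 V.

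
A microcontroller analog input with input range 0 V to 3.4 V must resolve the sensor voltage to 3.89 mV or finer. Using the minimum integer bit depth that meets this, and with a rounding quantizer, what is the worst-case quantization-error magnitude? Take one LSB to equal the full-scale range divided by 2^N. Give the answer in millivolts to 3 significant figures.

Span = 3.4 V.
Levels needed ≥ 3.4/3.89 mV = 874.0. 2^10 = 1024 suffices, so N_min = 10.
One LSB is 3.4 V / 1024 = 3.3203 mV.
Half an LSB is 1.66 mV.

1.66 mV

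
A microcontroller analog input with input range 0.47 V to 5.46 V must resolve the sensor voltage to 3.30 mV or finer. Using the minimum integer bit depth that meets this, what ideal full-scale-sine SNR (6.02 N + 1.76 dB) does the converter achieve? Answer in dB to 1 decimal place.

68.0 dB

Full-scale range = 5.46 V − (0.47 V) = 4.99 V.
4.99 V / 3.30 mV = 1512. Since 2^10 = 1024 and 2^11 = 2048, N = 11.
Ideal SNR at N = 11: 6.02·11 + 1.76 = 68.0 dB.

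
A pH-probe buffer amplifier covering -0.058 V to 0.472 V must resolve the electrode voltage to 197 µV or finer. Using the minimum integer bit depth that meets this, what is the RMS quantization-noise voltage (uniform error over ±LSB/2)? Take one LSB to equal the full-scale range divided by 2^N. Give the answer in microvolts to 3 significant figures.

The full-scale span is 0.472 − (-0.058) = 0.53 V.
Need 2^N ≥ 0.53 V / 197 µV = 2690 → N_min = 12.
LSB = 0.53 V / 2^12 = 129.39 µV.
σ_q = LSB/√12 = 129.39 µV/3.4641 = 37.4 µV.

37.4 µV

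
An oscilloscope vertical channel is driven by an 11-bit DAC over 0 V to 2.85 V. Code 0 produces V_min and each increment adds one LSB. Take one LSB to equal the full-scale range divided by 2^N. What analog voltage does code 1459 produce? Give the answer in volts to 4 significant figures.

2.030 V

Span = 2.85 V. LSB = 2.85 V / 2^11.
Output = V_min + (1459/2048) × range = 0 + 0.712402 × 2.85 V
      = 0 + 2.03035 = 2.03035 V.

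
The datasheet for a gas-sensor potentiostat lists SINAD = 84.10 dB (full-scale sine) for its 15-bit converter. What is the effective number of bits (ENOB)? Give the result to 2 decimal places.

13.68 bits

ENOB = (84.10 − 1.76)/6.02 = 13.6777 bits.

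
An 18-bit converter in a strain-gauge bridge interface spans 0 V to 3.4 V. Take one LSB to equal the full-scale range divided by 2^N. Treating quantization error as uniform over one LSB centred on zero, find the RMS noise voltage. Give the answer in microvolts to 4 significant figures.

V_FS = 3.4 V.
LSB = 3.4 V ÷ 2^18 = 3.4/262144 V = 12.9700 µV.
V_rms = LSB/√12 = 12.9700 µV / √12 = 3.744 µV.

3.744 µV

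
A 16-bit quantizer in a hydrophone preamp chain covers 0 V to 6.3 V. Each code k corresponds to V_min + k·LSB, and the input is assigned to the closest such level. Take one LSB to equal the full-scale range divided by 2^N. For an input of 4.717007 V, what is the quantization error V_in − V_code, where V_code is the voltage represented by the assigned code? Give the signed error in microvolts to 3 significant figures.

−14.2 µV

Span = 6.3 V. LSB = 6.3 V / 2^16 ≈ 96.13 µV.
Position in LSBs: (4.717007 − (0)) × 65536/6.3 = 49068.8525; rounding gives k = 49069.
V_code = V_min + k × range/2^16 = 0 + 49069 × 6.3/65536 = 4.7170211792 V.
V_in − V_code = 4.717007 − (4.7170211792) = −14.2 µV.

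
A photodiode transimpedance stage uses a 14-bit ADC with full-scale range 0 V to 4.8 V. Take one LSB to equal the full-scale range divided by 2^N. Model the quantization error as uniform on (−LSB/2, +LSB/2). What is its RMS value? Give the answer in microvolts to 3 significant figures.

84.6 µV

Full-scale range = 4.8 V.
One LSB is 4.8 V / 16384 = 292.97 µV.
For a uniform distribution on [−LSB/2, +LSB/2], V_rms = LSB/√12 = 292.97 µV/3.4641 = 84.6 µV.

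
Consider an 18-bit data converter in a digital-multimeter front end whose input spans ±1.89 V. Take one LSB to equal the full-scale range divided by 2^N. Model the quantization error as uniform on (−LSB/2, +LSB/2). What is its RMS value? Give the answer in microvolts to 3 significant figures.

4.16 µV

Full-scale range = 1.89 V − (-1.89 V) = 3.78 V.
LSB = 3.78 V ÷ 2^18 = 3.78/262144 V = 14.420 µV.
σ_q = LSB/√12 = 14.420 µV/3.4641 = 4.16 µV.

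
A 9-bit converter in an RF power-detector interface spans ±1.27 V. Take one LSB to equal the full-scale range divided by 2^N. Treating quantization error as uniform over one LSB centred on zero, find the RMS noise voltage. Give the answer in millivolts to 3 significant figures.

1.43 mV

Span: 1.27 V − (-1.27 V) = 2.54 V.
One LSB is 2.54 V / 512 = 4.9609 mV.
For a uniform distribution on [−LSB/2, +LSB/2], V_rms = LSB/√12 = 4.9609 mV/3.4641 = 1.43 mV.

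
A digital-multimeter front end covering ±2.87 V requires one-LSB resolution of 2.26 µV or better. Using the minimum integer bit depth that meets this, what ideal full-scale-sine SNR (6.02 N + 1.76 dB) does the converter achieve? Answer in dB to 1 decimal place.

134.2 dB

Range = 2.87 − (-2.87) = 5.74 V.
Required number of levels: 5.74/2.26 µV = 2.5398e6; smallest N with 2^N ≥ that is 22.
Ideal SNR at N = 22: 6.02·22 + 1.76 = 134.2 dB.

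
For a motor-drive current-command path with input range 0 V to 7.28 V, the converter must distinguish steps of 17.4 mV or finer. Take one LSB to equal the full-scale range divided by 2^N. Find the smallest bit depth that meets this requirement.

Full-scale range = 7.28 V.
Levels needed ≥ 7.28/17.4 mV = 418.4. 2^9 = 512 suffices, so N_min = 9.

9 bits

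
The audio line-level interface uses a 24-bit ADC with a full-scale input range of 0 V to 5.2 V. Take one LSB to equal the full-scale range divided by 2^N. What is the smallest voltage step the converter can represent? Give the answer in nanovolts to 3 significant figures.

Full-scale range = 5.2 V.
There are 2^24 = 16777216 steps.
One LSB is 5.2 V / 16777216 = 310 nV.

310 nV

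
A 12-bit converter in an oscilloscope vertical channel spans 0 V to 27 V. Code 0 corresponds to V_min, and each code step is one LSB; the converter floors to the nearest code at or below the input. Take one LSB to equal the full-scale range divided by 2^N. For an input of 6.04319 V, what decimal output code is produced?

916

Full-scale range = 27 V. LSB = 27 V / 2^12 ≈ 6.592 mV.
code = ⌊(V_in − V_min)/LSB⌋ = ⌊(V_in − V_min) × 2^12 / range⌋
     = ⌊(6.04319 − (0)) × 4096 / 27⌋ = ⌊6.04319 × 4096/27⌋
     = ⌊916.774⌋ = 916.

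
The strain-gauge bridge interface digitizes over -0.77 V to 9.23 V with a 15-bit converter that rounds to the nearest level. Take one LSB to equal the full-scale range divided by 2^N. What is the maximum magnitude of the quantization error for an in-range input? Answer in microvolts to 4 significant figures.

Span: 9.23 V − (-0.77 V) = 10 V.
LSB = 10 V ÷ 2^15 = 10/32768 V = 305.176 µV.
A rounding quantizer has |error| ≤ LSB/2 = 152.6 µV.

152.6 µV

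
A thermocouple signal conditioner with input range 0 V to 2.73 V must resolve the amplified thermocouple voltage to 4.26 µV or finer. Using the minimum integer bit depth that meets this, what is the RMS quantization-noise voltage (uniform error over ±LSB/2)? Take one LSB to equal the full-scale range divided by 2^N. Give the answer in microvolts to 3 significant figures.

Range is 2.73 V.
Levels needed ≥ 2.73/4.26 µV = 640800. 2^20 = 1048576 suffices, so N_min = 20.
LSB = 2.73 V / 2^20 = 2.6035 µV.
RMS noise = LSB/√12 = 0.752 µV.

0.752 µV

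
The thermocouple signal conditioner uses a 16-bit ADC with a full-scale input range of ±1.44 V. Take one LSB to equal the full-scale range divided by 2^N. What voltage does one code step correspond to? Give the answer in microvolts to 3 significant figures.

43.9 µV

Full-scale range = 1.44 V − (-1.44 V) = 2.88 V.
There are 2^16 = 65536 steps.
Step size = 2.88/65536 V = 43.9 µV.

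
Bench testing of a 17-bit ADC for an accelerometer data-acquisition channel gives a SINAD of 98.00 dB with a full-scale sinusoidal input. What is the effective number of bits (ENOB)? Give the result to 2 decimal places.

ENOB = (98.00 − 1.76)/6.02 = 15.9867 bits.

15.99 bits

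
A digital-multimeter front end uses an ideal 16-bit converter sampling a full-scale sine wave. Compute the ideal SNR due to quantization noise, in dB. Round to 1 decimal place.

98.1 dB

For an ideal N-bit converter with full-scale sine input, SNR = 6.02 N + 1.76 dB. SNR = 6.02 × 16 + 1.76 = 96.32 + 1.76 = 98.08 dB.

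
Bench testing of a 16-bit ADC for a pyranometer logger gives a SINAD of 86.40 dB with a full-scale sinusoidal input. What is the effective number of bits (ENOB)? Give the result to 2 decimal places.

ENOB = (86.40 − 1.76)/6.02 = 14.0598 bits.

14.06 bits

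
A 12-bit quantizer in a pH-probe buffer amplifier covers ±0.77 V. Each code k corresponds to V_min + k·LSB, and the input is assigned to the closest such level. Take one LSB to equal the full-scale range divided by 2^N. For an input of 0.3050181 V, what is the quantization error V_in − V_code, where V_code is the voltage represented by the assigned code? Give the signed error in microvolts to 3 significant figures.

Full-scale range = 0.77 V − (-0.77 V) = 1.54 V. LSB = 1.54 V / 2^12 ≈ 376.0 µV.
Position in LSBs: (0.3050181 − (-0.77)) × 4096/1.54 = 2859.2689; rounding gives k = 2859.
V_code = -0.77 + (2859/4096) × 1.54 = 0.3049169922 V.
Error = V_in − V_code = 0.3050181 − (0.3049169922) = +101 µV.

+101 µV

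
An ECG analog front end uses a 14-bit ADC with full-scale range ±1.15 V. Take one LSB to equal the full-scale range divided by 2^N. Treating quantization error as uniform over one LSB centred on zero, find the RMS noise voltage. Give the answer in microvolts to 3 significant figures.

Span: 1.15 V − (-1.15 V) = 2.3 V.
LSB = 2.3 V ÷ 2^14 = 2.3/16384 V = 140.38 µV.
σ_q = LSB/√12 = 140.38 µV/3.4641 = 40.5 µV.

40.5 µV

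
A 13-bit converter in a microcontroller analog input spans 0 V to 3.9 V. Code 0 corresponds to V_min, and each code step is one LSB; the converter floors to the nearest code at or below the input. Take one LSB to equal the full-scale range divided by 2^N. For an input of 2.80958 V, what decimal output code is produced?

Range is 3.9 V. LSB = 3.9 V / 2^13 ≈ 476.1 µV.
V_in − V_min = 2.80958 − (0) = 2.80958 V.
Divide by LSB: 2.80958 × 8192/3.9 = 5901.5588.
Truncating gives code 5901.

5901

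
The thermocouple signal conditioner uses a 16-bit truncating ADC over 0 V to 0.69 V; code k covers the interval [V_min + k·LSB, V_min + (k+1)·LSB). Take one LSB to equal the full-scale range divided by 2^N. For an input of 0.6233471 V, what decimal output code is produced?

59205

Range is 0.69 V. LSB = 0.69 V / 2^16 ≈ 10.53 µV.
V_in − V_min = 0.6233471 − (0) = 0.6233471 V.
Divide by LSB: 0.6233471 × 65536/0.69 = 59205.3269.
Truncating gives code 59205.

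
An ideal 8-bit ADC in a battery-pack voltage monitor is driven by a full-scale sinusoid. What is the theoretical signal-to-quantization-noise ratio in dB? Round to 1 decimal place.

49.9 dB

For an ideal N-bit converter with full-scale sine input, SNR = 6.02 N + 1.76 dB. SNR = 6.02 × 8 + 1.76 = 48.16 + 1.76 = 49.92 dB.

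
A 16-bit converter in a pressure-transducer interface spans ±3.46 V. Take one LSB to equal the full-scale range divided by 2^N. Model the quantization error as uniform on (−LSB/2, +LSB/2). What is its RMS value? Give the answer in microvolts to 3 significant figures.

30.5 µV

Span: 3.46 V − (-3.46 V) = 6.92 V.
LSB = 6.92 V / 2^16 = 105.59 µV.
V_rms = LSB/√12 = 105.59 µV / √12 = 30.5 µV.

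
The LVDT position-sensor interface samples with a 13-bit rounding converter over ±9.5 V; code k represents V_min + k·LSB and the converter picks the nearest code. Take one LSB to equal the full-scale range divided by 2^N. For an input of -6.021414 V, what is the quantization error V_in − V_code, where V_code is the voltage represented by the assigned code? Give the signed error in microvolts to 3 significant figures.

−418 µV

The full-scale span is 9.5 − (-9.5) = 19 V. LSB = 19 V / 2^13 ≈ 2.319 mV.
Position in LSBs: (-6.021414 − (-9.5)) × 8192/19 = 1499.8198; rounding gives k = 1500.
V_code = -9.5 + (1500/8192) × 19 = -6.020996094 V.
Error = V_in − V_code = -6.021414 − (-6.020996094) = −418 µV.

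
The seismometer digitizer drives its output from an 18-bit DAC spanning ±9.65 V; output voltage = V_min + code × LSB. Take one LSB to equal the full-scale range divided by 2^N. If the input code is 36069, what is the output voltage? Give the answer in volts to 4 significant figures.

-6.994 V

Full-scale range = 9.65 V − (-9.65 V) = 19.3 V. LSB = 19.3 V / 2^18.
V_out = -9.65 + 36069 × (19.3/262144) V
      = -9.65 V + 2.65553 V = -6.99447 V.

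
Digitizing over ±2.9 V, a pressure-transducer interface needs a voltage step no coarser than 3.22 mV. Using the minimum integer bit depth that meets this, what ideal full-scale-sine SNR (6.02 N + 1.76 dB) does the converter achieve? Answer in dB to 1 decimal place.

Full-scale range = 2.9 V − (-2.9 V) = 5.8 V.
Need 2^N ≥ 5.8 V / 3.22 mV = 1801 → N_min = 11.
Ideal SNR at N = 11: 6.02·11 + 1.76 = 68.0 dB.

68.0 dB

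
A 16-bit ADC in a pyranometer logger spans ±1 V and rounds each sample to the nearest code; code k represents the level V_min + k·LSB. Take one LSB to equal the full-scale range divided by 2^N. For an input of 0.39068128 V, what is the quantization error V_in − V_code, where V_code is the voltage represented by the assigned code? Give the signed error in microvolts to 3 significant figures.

Range = 1 − (-1) = 2 V. LSB = 2 V / 2^16 ≈ 30.52 µV.
Position in LSBs: (0.39068128 − (-1)) × 65536/2 = 45569.8442; rounding gives k = 45570.
V_code = -1 + (45570/65536) × 2 = 0.39068603516 V.
e = 0.39068128 − (0.39068603516) = −4.76 µV.

−4.76 µV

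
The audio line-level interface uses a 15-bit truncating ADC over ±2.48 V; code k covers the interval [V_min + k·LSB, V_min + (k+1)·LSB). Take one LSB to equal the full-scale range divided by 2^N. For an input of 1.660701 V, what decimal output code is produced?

27355

Span: 2.48 V − (-2.48 V) = 4.96 V. LSB = 4.96 V / 2^15 ≈ 151.4 µV.
(V_in − V_min) × 2^15/range = (1.660701 − (-2.48)) × 32768/4.96 = 27355.341.
Floor → code = 27355.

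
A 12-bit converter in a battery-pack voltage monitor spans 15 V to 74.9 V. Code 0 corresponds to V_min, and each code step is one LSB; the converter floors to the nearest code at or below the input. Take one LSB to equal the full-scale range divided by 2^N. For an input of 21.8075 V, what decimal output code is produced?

465

Span: 74.9 V − (15 V) = 59.9 V. LSB = 59.9 V / 2^12 ≈ 14.62 mV.
(V_in − V_min) × 2^12/range = (21.8075 − (15)) × 4096/59.9 = 465.501.
Floor → code = 465.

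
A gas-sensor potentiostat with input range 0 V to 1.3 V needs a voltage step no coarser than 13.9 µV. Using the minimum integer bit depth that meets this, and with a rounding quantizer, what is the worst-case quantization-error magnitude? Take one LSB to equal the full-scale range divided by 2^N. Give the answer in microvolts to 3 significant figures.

Full-scale range = 1.3 V.
Levels needed ≥ 1.3/13.9 µV = 93530. 2^17 = 131072 suffices, so N_min = 17.
LSB = 1.3 V ÷ 2^17 = 1.3/131072 V = 9.9182 µV.
Half an LSB is 4.96 µV.

4.96 µV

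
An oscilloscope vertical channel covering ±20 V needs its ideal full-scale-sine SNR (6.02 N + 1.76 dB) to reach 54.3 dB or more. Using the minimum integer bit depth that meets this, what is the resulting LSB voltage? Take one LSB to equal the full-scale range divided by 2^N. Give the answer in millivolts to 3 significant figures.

78.1 mV

Range = 20 − (-20) = 40 V.
Solving 6.02 N ≥ 54.3 − 1.76: N ≥ 8.728. Round up → N = 9.
LSB = 40 V / 2^9 = 78.1 mV.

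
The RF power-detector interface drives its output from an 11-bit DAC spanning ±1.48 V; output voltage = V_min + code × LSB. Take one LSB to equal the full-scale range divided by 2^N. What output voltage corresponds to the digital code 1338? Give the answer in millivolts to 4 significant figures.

The full-scale span is 1.48 − (-1.48) = 2.96 V. LSB = 2.96 V / 2^11.
V_out = -1.48 + 1338 × (2.96/2048) V
      = -1.48 V + 1.93383 V = 0.453828 V.

453.8 mV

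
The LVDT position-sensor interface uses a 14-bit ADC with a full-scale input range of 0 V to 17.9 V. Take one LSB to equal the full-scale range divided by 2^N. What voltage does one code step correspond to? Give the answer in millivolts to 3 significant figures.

1.09 mV

Range is 17.9 V.
2^14 = 16384 levels.
Step size = 17.9/16384 V = 1.09 mV.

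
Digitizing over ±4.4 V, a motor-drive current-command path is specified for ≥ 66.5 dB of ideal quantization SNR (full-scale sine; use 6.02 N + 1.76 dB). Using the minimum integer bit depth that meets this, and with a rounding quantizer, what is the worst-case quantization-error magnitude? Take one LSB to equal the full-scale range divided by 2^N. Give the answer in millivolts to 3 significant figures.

Range = 4.4 − (-4.4) = 8.8 V.
Required N = ⌈(66.5 − 1.76)/6.02⌉ = ⌈10.754⌉ = 11.
LSB = 8.8 V ÷ 2^11 = 8.8/2048 V = 4.2969 mV.
Max error for round-to-nearest is LSB/2 = 2.15 mV.

2.15 mV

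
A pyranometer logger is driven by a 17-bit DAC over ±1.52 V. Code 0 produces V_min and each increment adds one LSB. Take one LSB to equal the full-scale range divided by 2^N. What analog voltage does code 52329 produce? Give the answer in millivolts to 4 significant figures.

-306.3 mV

Range = 1.52 − (-1.52) = 3.04 V. LSB = 3.04 V / 2^17.
Output = V_min + (52329/131072) × range = -1.52 + 0.399239 × 3.04 V
      = -1.52 + 1.21369 = -0.306315 V.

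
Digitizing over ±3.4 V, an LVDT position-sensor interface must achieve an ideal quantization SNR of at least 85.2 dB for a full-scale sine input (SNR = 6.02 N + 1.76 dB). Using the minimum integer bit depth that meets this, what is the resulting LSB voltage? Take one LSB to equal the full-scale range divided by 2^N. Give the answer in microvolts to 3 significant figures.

Range = 3.4 − (-3.4) = 6.8 V.
Solving 6.02 N ≥ 85.2 − 1.76: N ≥ 13.860. Round up → N = 14.
Step size = 6.8/16384 V = 415 µV.

415 µV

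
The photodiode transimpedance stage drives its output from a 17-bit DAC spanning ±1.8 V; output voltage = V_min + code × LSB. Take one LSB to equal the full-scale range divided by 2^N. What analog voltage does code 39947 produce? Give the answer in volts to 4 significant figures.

-0.7028 V

Full-scale range = 1.8 V − (-1.8 V) = 3.6 V. LSB = 3.6 V / 2^17.
V_out = V_min + code × LSB = -1.8 V + 39947 × 3.6 V / 131072
      = -1.8 V + 1.09718 V = -0.702823 V.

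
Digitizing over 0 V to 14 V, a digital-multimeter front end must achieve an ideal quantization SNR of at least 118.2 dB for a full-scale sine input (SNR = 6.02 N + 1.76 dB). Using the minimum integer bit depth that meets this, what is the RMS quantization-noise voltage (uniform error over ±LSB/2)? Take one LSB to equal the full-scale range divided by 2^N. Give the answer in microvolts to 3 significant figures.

V_FS = 14 V.
6.02 N + 1.76 ≥ 118.2 gives N ≥ 19.342, so the minimum integer is 20.
LSB = 14 V ÷ 2^20 = 14/1048576 V = 13.351 µV.
RMS noise = LSB/√12 = 3.85 µV.

3.85 µV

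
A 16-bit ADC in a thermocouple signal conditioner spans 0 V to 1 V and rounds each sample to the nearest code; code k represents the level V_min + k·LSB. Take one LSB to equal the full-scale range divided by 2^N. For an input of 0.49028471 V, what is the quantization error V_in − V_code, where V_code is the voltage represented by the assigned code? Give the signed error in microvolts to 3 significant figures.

+4.56 µV

Span = 1 V. LSB = 1 V / 2^16 ≈ 15.26 µV.
Position in LSBs: (0.49028471 − (0)) × 65536/1 = 32131.2988; rounding gives k = 32131.
V_code = V_min + k × range/2^16 = 0 + 32131 × 1/65536 = 0.49028015137 V.
V_in − V_code = 0.49028471 − (0.49028015137) = +4.56 µV.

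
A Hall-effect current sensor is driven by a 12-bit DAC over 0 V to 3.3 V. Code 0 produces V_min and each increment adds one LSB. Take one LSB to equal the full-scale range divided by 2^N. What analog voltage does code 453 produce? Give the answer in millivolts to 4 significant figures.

365.0 mV

Full-scale range = 3.3 V. LSB = 3.3 V / 2^12.
V_out = 0 + 453 × (3.3/4096) V
      = 0 + 0.364966 = 0.364966 V.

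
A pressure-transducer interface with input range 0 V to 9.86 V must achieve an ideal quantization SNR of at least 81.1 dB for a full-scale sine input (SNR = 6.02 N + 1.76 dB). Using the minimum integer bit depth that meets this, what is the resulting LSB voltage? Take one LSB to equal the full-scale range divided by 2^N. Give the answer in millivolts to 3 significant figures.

0.602 mV

V_FS = 9.86 V.
Required N = ⌈(81.1 − 1.76)/6.02⌉ = ⌈13.179⌉ = 14.
One LSB is 9.86 V / 16384 = 0.602 mV.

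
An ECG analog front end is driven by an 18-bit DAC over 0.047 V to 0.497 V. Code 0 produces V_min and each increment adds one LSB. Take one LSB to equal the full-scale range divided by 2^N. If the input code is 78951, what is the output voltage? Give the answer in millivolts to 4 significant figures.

Range = 0.497 − (0.047) = 0.45 V. LSB = 0.45 V / 2^18.
Output = V_min + (78951/262144) × range = 0.047 + 0.301174 × 0.45 V
      = 0.047 + 0.135528 = 0.182528 V.

182.5 mV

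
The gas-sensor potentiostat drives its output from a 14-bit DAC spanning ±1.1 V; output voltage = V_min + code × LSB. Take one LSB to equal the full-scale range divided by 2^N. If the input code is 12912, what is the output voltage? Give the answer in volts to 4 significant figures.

Range = 1.1 − (-1.1) = 2.2 V. LSB = 2.2 V / 2^14.
V_out = -1.1 + 12912 × (2.2/16384) V
      = -1.1 + 1.73379 = 0.633789 V.

0.6338 V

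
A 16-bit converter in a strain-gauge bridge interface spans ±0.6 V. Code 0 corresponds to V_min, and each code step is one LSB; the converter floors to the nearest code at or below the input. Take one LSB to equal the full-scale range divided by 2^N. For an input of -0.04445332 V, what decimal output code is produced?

30340

Span: 0.6 V − (-0.6 V) = 1.2 V. LSB = 1.2 V / 2^16 ≈ 18.31 µV.
V_in − V_min = -0.04445332 − (-0.6) = 0.55554668 V.
Divide by LSB: 0.55554668 × 65536/1.2 = 30340.2560.
Truncating gives code 30340.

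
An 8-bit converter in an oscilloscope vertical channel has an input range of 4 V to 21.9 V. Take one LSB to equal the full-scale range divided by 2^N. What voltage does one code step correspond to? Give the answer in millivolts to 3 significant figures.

69.9 mV

Full-scale range = 21.9 V − (4 V) = 17.9 V.
2^8 = 256 levels.
LSB = 17.9 V / 2^8 = 69.9 mV.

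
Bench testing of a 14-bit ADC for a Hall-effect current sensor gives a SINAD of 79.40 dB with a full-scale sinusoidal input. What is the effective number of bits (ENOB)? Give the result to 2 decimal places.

12.90 bits

ENOB = (79.40 − 1.76)/6.02 = 12.8970 bits.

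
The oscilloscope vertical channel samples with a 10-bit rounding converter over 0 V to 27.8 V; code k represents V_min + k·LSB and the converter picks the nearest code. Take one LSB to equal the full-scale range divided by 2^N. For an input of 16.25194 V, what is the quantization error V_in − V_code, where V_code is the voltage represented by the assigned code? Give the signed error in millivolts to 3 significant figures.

Range is 27.8 V. LSB = 27.8 V / 2^10 ≈ 27.15 mV.
(16.25194 − (0)) / LSB = 16.25194 × 1024/27.8 = 598.6326. Nearest integer: k = 599.
Reconstructed level: 0 + 599 × 27.8/1024 V = 16.26191406 V.
e = 16.25194 − (16.26191406) = −9.97 mV.

−9.97 mV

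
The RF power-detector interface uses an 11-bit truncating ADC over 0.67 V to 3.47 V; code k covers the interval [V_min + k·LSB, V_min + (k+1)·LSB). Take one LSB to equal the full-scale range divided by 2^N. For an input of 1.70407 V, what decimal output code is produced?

Range = 3.47 − (0.67) = 2.8 V. LSB = 2.8 V / 2^11 ≈ 1.367 mV.
(V_in − V_min) × 2^11/range = (1.70407 − (0.67)) × 2048/2.8 = 756.348.
Floor → code = 756.

756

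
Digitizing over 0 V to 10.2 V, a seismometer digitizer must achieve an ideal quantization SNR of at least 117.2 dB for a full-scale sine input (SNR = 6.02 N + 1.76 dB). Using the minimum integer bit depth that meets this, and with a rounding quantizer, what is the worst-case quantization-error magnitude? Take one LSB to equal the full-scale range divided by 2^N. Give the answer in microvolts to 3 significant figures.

4.86 µV

V_FS = 10.2 V.
6.02 N + 1.76 ≥ 117.2 gives N ≥ 19.176, so the minimum integer is 20.
One LSB is 10.2 V / 1048576 = 9.7275 µV.
|e|_max = LSB/2 = 4.86 µV.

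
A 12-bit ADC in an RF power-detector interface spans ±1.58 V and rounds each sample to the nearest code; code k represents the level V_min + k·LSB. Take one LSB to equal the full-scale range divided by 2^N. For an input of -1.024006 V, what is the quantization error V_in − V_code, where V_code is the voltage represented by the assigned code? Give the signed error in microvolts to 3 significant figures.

−246 µV

The full-scale span is 1.58 − (-1.58) = 3.16 V. LSB = 3.16 V / 2^12 ≈ 0.7715 mV.
(-1.024006 − (-1.58)) / LSB = 0.555994 × 4096/3.16 = 720.6808. Nearest integer: k = 721.
V_code = -1.58 + (721/4096) × 3.16 = -1.023759766 V.
e = -1.024006 − (-1.023759766) = −246 µV.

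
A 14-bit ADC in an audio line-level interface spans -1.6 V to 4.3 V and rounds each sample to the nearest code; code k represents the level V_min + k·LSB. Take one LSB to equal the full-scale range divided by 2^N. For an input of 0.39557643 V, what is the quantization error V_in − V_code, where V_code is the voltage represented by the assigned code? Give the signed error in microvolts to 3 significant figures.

−139 µV

Full-scale range = 4.3 V − (-1.6 V) = 5.9 V. LSB = 5.9 V / 2^14 ≈ 360.1 µV.
(V_in − V_min)/LSB = (0.39557643 − (-1.6)) × 16384/5.9 = 5541.6143 → nearest code k = 5542.
Reconstructed level: -1.6 + 5542 × 5.9/16384 V = 0.39571533203 V.
V_in − V_code = 0.39557643 − (0.39571533203) = −139 µV.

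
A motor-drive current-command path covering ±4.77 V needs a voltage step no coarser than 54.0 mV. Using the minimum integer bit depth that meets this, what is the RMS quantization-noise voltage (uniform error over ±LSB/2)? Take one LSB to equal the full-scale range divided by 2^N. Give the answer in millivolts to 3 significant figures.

Span: 4.77 V − (-4.77 V) = 9.54 V.
9.54 V / 54.0 mV = 176.7. Since 2^7 = 128 and 2^8 = 256, N = 8.
One LSB is 9.54 V / 256 = 37.266 mV.
σ_q = LSB/√12 = 37.266 mV/3.4641 = 10.8 mV.

10.8 mV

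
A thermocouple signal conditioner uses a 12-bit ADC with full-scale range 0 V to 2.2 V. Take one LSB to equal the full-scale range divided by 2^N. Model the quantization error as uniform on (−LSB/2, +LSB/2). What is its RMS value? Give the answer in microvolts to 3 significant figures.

155 µV

Span = 2.2 V.
LSB = 2.2 V / 2^12 = 0.53711 mV.
V_rms = LSB/√12 = 0.53711 mV / √12 = 155 µV.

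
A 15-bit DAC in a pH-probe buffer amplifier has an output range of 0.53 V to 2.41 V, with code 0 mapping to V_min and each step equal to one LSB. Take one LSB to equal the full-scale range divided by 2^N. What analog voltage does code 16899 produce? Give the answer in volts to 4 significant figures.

Range = 2.41 − (0.53) = 1.88 V. LSB = 1.88 V / 2^15.
V_out = 0.53 + 16899 × (1.88/32768) V
      = 0.53 V + 0.969547 V = 1.49955 V.

1.500 V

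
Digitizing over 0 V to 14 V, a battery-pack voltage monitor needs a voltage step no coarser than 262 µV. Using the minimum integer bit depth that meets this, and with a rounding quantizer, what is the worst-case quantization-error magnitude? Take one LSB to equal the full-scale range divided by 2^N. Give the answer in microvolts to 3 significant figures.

Span = 14 V.
Required number of levels: 14/262 µV = 53435; smallest N with 2^N ≥ that is 16.
Step size = 14/65536 V = 213.62 µV.
Half an LSB is 107 µV.

107 µV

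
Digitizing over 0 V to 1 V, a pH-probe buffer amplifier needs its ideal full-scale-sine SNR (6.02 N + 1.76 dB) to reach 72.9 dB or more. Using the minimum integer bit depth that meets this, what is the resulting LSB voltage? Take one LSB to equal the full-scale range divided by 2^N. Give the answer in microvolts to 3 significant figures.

Span = 1 V.
Required N = ⌈(72.9 − 1.76)/6.02⌉ = ⌈11.817⌉ = 12.
Step size = 1/4096 V = 244 µV.

244 µV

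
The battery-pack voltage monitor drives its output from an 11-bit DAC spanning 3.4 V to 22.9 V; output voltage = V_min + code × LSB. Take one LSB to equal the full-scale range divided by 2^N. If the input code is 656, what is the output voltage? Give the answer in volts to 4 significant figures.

Full-scale range = 22.9 V − (3.4 V) = 19.5 V. LSB = 19.5 V / 2^11.
V_out = V_min + code × LSB = 3.4 V + 656 × 19.5 V / 2048
      = 3.4 V + 6.24609 V = 9.64609 V.

9.646 V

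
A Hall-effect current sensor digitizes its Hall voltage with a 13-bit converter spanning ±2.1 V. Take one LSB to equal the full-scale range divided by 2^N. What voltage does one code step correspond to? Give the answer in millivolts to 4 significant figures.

0.5127 mV

Full-scale range = 2.1 V − (-2.1 V) = 4.2 V.
Number of codes = 2^13 = 8192.
Step size = 4.2/8192 V = 0.5127 mV.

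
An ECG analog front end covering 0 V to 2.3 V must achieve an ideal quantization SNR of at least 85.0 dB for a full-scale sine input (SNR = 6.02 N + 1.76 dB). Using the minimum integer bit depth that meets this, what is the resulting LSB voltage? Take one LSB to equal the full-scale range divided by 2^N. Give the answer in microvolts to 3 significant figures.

140 µV

Range is 2.3 V.
Required N = ⌈(85.0 − 1.76)/6.02⌉ = ⌈13.827⌉ = 14.
LSB = 2.3 V / 2^14 = 140 µV.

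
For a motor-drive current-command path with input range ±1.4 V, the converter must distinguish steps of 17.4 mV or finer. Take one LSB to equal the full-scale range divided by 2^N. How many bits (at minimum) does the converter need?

8 bits

Full-scale range = 1.4 V − (-1.4 V) = 2.8 V.
Need 2^N ≥ 2.8 V / 17.4 mV = 160.9 → N_min = 8.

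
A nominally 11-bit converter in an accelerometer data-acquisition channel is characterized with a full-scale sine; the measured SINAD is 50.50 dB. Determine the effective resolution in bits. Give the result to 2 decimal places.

8.10 bits

ENOB = (SINAD − 1.76) / 6.02 = (50.50 − 1.76) / 6.02 = 48.74 / 6.02 = 8.0963.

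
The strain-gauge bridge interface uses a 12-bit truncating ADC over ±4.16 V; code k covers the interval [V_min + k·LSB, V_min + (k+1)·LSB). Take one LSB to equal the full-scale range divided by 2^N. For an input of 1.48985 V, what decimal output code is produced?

2781

Range = 4.16 − (-4.16) = 8.32 V. LSB = 8.32 V / 2^12 ≈ 2.031 mV.
code = ⌊(V_in − V_min)/LSB⌋ = ⌊(V_in − V_min) × 2^12 / range⌋
     = ⌊(1.48985 − (-4.16)) × 4096 / 8.32⌋ = ⌊5.64985 × 4096/8.32⌋
     = ⌊2781.465⌋ = 2781.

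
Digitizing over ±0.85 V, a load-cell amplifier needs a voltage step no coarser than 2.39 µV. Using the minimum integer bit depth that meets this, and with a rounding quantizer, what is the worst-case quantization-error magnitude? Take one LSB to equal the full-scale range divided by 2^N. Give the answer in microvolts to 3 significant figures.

The full-scale span is 0.85 − (-0.85) = 1.7 V.
1.7 V / 2.39 µV = 711300. Since 2^19 = 524288 and 2^20 = 1048576, N = 20.
Step size = 1.7/1048576 V = 1.6212 µV.
|e|_max = LSB/2 = 0.811 µV.

0.811 µV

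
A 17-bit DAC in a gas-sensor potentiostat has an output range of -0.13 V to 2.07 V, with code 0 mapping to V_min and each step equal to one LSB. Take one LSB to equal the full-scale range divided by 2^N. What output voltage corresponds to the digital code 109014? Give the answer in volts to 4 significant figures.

Range = 2.07 − (-0.13) = 2.2 V. LSB = 2.2 V / 2^17.
V_out = -0.13 + 109014 × (2.2/131072) V
      = -0.13 V + 1.82976 V = 1.69976 V.

1.700 V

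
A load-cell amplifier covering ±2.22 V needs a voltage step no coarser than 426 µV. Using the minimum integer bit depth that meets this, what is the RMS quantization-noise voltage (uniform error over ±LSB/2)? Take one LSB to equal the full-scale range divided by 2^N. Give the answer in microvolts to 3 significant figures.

78.2 µV

Full-scale range = 2.22 V − (-2.22 V) = 4.44 V.
Need 2^N ≥ 4.44 V / 426 µV = 10420 → N_min = 14.
LSB = 4.44 V / 2^14 = 271.00 µV.
RMS noise = LSB/√12 = 78.2 µV.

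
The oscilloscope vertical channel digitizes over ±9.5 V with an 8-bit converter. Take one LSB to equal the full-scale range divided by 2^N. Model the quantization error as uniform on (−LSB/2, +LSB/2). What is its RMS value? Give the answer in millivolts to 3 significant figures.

21.4 mV

The full-scale span is 9.5 − (-9.5) = 19 V.
One LSB is 19 V / 256 = 74.219 mV.
RMS of a uniform error over width LSB is LSB/√12 = 21.4 mV.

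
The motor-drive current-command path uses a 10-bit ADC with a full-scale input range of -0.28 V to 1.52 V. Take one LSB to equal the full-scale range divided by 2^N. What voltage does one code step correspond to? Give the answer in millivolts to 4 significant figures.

The full-scale span is 1.52 − (-0.28) = 1.8 V.
Number of codes = 2^10 = 1024.
One LSB is 1.8 V / 1024 = 1.758 mV.

1.758 mV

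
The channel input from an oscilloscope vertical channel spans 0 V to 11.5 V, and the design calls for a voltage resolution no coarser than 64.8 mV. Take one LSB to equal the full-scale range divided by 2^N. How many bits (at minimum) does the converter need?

8 bits

Range is 11.5 V.
Need 2^N ≥ 11.5 V / 64.8 mV = 177.5 → N_min = 8.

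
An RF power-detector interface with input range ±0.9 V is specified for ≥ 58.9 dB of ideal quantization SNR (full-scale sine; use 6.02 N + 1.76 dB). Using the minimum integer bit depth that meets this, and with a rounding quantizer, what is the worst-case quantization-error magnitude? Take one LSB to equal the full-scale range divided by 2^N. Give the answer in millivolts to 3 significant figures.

0.879 mV

The full-scale span is 0.9 − (-0.9) = 1.8 V.
6.02 N + 1.76 ≥ 58.9 gives N ≥ 9.492, so the minimum integer is 10.
LSB = 1.8 V ÷ 2^10 = 1.8/1024 V = 1.7578 mV.
|e|_max = LSB/2 = 0.879 mV.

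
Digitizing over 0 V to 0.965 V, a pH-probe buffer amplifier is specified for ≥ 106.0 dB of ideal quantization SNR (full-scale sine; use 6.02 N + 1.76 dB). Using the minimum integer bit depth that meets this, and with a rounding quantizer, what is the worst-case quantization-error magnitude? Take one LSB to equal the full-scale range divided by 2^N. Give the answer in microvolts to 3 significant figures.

1.84 µV

Range is 0.965 V.
6.02 N + 1.76 ≥ 106.0 gives N ≥ 17.316, so the minimum integer is 18.
One LSB is 0.965 V / 262144 = 3.6812 µV.
Max error for round-to-nearest is LSB/2 = 1.84 µV.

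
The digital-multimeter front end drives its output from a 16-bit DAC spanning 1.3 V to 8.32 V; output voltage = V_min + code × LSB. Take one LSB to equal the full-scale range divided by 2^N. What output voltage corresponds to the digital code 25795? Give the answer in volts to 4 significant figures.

4.063 V

Range = 8.32 − (1.3) = 7.02 V. LSB = 7.02 V / 2^16.
V_out = V_min + code × LSB = 1.3 V + 25795 × 7.02 V / 65536
      = 1.3 + 2.76308 = 4.06308 V.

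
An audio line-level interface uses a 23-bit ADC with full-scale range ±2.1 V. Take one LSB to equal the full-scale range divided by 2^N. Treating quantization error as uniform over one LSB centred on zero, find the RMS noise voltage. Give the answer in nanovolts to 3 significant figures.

145 nV

Range = 2.1 − (-2.1) = 4.2 V.
LSB = 4.2 V ÷ 2^23 = 4.2/8388608 V = 0.50068 µV.
V_rms = LSB/√12 = 0.50068 µV / √12 = 145 nV.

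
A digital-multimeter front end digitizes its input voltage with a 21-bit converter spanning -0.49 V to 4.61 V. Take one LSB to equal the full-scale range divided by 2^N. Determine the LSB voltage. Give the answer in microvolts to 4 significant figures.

2.432 µV

Full-scale range = 4.61 V − (-0.49 V) = 5.1 V.
There are 2^21 = 2097152 steps.
LSB = 5.1 V ÷ 2^21 = 5.1/2097152 V = 2.432 µV.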